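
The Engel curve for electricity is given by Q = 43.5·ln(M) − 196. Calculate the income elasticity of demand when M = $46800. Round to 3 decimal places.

0.160

At M = 46800: Q = 271.783.
dQ/dM = 43.5/M = 0.000929487 at this income.
η = (dQ/dM)·(M/Q) = 0.000929487 × (46800/271.783) = 0.160.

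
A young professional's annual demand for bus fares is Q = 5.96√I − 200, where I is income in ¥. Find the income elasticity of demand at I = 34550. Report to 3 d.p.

0.610

At I = 34550: Q = 907.823.
dQ/dI = 5.96/(2√I) = 0.0160322 at this income.
η = (dQ/dI)·(I/Q) = 0.0160322 × (34550/907.823) = 0.610.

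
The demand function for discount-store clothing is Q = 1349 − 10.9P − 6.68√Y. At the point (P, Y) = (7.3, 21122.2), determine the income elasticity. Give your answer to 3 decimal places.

-1.626

At P = 7.3, Y = 21122.2: Q = 298.594.
Holding P constant, ∂Q/∂Y = -6.68/(2√Y) = -0.0229814.
η_Y = (∂Q/∂Y)·(Y/Q) = -0.0229814 × (21122.2/298.594) = -1.626.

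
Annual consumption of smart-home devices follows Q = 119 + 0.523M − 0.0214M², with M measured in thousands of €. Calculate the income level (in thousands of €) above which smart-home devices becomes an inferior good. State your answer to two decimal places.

dQ/dM = 0.523 − 0.0428M.
The good is inferior where dQ/dM < 0. Setting dQ/dM = 0 gives M = 0.523 / 0.0428 = 12.22.

12.22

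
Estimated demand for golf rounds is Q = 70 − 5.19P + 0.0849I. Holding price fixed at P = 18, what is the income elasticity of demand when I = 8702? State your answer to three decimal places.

At P = 18, I = 8702: Q = 715.380.
Holding P constant, ∂Q/∂I = 0.0849.
η_I = (∂Q/∂I)·(I/Q) = 0.0849 × (8702/715.380) = 1.033.

1.033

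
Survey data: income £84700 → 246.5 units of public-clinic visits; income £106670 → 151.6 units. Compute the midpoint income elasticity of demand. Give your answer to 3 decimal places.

-2.076

ΔQ = 151.6 − 246.5 = -94.9; midpoint Q̄ = (246.5 + 151.6)/2 = 199.05.
ΔI = 106670 − 84700 = 21970; midpoint Ī = (84700 + 106670)/2 = 95685.
η = (ΔQ/Q̄) ÷ (ΔI/Ī) = (-94.9/199.05) ÷ (21970/95685) = -2.076.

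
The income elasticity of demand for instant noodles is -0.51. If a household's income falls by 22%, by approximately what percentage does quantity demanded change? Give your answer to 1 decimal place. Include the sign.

%ΔQ ≈ η × %ΔI = -0.51 × (-22%) = 11.2%.

11.2%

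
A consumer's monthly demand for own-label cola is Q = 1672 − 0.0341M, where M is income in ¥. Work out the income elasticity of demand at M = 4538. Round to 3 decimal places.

At M = 4538: Q = 1517.254.
dQ/dM = −0.0341.
η = (dQ/dM)·(M/Q) = -0.0341 × (4538/1517.254) = -0.102.

-0.102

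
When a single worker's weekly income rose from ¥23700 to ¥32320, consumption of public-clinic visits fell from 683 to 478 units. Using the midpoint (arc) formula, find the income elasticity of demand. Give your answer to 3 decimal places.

-1.148

ΔQ = 478 − 683 = -205; midpoint Q̄ = (683 + 478)/2 = 580.5.
ΔI = 32320 − 23700 = 8620; midpoint Ī = (23700 + 32320)/2 = 28010.
η = (ΔQ/Q̄) ÷ (ΔI/Ī) = (-205/580.5) ÷ (8620/28010) = -1.148.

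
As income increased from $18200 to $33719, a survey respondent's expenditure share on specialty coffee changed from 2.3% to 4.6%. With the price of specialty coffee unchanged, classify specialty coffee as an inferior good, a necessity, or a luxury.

luxury

The budget share rises as income rises, so η > 1.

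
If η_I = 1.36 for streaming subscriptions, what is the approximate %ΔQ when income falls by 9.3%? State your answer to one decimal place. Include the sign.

-12.6%

%ΔQ ≈ η × %ΔI = 1.36 × (-9.3%) = -12.6%.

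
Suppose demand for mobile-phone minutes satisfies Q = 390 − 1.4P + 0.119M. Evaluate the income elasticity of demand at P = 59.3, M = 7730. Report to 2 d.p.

0.75

At P = 59.3, M = 7730: Q = 1226.850.
Holding P constant, ∂Q/∂M = 0.119.
η_M = (∂Q/∂M)·(M/Q) = 0.119 × (7730/1226.850) = 0.75.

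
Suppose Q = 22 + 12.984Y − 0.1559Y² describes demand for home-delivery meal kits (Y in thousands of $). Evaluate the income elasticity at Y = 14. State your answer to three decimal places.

At Y = 14: Q = 173.2196.
dQ/dY = 12.984 − 0.3118Y = 8.61880.
η = (dQ/dY)·(Y/Q) = 8.61880 × (14/173.2196) = 0.697.

0.697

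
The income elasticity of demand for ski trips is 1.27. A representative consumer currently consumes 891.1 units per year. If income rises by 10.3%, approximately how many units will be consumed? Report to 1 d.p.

1007.7

%ΔQ ≈ η × %ΔI = 1.27 × 10.3% = 13.081%.
New Q ≈ 891.1 × (1 + 0.13081) = 1007.7.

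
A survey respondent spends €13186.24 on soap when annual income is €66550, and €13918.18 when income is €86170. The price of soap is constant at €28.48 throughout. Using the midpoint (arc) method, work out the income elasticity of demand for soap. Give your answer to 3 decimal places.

0.210

With a constant price, Q₁ = 13186.24/28.48 = 463.000 and Q₂ = 13918.18/28.48 = 488.700 (equivalently, work directly with expenditure since P cancels).
Midpoint %ΔQ = (13918.18 − 13186.24)/13552.21 = 0.05401; midpoint %ΔI = (86170 − 66550)/76360 = 0.25694.
η = 0.05401 / 0.25694 = 0.210.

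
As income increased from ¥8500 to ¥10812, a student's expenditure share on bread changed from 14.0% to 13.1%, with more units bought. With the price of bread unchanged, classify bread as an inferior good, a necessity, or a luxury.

Quantity rises but the budget share falls as income rises, so 0 < η < 1.

necessity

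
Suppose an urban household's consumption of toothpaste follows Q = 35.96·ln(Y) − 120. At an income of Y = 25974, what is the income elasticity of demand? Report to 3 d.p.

0.146

At Y = 25974: Q = 245.528.
dQ/dY = 35.96/Y = 0.00138446 at this income.
η = (dQ/dY)·(Y/Q) = 0.00138446 × (25974/245.528) = 0.146.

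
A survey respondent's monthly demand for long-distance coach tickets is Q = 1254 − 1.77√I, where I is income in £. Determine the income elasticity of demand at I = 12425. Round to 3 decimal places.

-0.093

At I = 12425: Q = 1056.703.
dQ/dI = -1.77/(2√I) = -0.00793954 at this income.
η = (dQ/dI)·(I/Q) = -0.00793954 × (12425/1056.703) = -0.093.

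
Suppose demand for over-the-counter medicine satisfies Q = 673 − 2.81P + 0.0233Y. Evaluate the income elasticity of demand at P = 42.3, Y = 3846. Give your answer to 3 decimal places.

At P = 42.3, Y = 3846: Q = 643.749.
Holding P constant, ∂Q/∂Y = 0.0233.
η_Y = (∂Q/∂Y)·(Y/Q) = 0.0233 × (3846/643.749) = 0.139.

0.139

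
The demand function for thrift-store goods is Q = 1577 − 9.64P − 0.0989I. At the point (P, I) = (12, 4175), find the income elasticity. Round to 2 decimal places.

-0.39

At P = 12, I = 4175: Q = 1048.412.
Holding P constant, ∂Q/∂I = −0.0989.
η_I = (∂Q/∂I)·(I/Q) = -0.0989 × (4175/1048.412) = -0.39.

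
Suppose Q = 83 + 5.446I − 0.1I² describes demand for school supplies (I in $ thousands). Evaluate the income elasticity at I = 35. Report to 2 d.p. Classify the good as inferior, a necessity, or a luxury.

At I = 35: Q = 151.1100.
dQ/dI = 5.446 − 0.2I = -1.55400.
η = (dQ/dI)·(I/Q) = -1.55400 × (35/151.1100) = -0.36.
η < 0 ⇒ inferior good.

-0.36 (inferior good)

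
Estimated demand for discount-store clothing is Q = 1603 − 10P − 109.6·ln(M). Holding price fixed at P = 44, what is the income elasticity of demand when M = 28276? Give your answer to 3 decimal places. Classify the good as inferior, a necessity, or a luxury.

At P = 44, M = 28276: Q = 39.625.
Holding P constant, ∂Q/∂M = -109.6/M = -0.00387608.
η_M = (∂Q/∂M)·(M/Q) = -0.00387608 × (28276/39.625) = -2.766.
Since η < 0, this is an inferior good.

-2.766 (inferior good)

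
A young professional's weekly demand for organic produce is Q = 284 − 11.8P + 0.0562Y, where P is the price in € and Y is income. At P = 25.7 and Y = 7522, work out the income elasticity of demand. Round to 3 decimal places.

1.048

At P = 25.7, Y = 7522: Q = 403.476.
Holding P constant, ∂Q/∂Y = 0.0562.
η_Y = (∂Q/∂Y)·(Y/Q) = 0.0562 × (7522/403.476) = 1.048.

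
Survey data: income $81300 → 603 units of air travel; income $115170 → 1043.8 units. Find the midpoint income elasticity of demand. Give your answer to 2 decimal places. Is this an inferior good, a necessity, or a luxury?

1.55 (luxury)

ΔQ = 1043.8 − 603 = 440.8; midpoint Q̄ = (603 + 1043.8)/2 = 823.4.
ΔI = 115170 − 81300 = 33870; midpoint Ī = (81300 + 115170)/2 = 98235.
η = (ΔQ/Q̄) ÷ (ΔI/Ī) = (440.8/823.4) ÷ (33870/98235) = 1.55.
η > 1 ⇒ luxury.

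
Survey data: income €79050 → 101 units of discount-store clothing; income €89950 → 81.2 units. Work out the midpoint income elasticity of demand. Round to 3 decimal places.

-1.685

ΔQ = 81.2 − 101 = -19.8; midpoint Q̄ = (101 + 81.2)/2 = 91.1.
ΔI = 89950 − 79050 = 10900; midpoint Ī = (79050 + 89950)/2 = 84500.
η = (ΔQ/Q̄) ÷ (ΔI/Ī) = (-19.8/91.1) ÷ (10900/84500) = -1.685.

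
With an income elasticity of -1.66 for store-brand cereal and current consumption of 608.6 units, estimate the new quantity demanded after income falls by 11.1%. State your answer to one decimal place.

%ΔQ ≈ η × %ΔI = -1.66 × (-11.1%) = 18.426%.
New Q ≈ 608.6 × (1 + 0.18426) = 720.7.

720.7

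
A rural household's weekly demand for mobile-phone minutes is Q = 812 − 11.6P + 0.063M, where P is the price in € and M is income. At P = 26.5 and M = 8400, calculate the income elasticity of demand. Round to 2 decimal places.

At P = 26.5, M = 8400: Q = 1033.800.
Holding P constant, ∂Q/∂M = 0.063.
η_M = (∂Q/∂M)·(M/Q) = 0.063 × (8400/1033.800) = 0.51.

0.51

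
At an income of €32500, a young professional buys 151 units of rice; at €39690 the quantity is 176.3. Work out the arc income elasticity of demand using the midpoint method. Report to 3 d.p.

0.776

ΔQ = 176.3 − 151 = 25.3; midpoint Q̄ = (151 + 176.3)/2 = 163.65.
ΔI = 39690 − 32500 = 7190; midpoint Ī = (32500 + 39690)/2 = 36095.
η = (ΔQ/Q̄) ÷ (ΔI/Ī) = (25.3/163.65) ÷ (7190/36095) = 0.776.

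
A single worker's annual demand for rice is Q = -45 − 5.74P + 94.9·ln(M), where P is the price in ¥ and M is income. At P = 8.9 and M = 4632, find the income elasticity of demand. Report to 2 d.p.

At P = 8.9, M = 4632: Q = 704.941.
Holding P constant, ∂Q/∂M = 94.9/M = 0.0204879.
η_M = (∂Q/∂M)·(M/Q) = 0.0204879 × (4632/704.941) = 0.13.

0.13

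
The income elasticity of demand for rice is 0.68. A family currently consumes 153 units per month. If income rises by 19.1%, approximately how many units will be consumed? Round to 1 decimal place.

172.9

%ΔQ ≈ η × %ΔI = 0.68 × 19.1% = 12.988%.
New Q ≈ 153 × (1 + 0.12988) = 172.9.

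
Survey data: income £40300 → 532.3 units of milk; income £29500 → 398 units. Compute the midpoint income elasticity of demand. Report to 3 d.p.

0.933

ΔQ = 398 − 532.3 = -134.3; midpoint Q̄ = (532.3 + 398)/2 = 465.15.
ΔI = 29500 − 40300 = -10800; midpoint Ī = (40300 + 29500)/2 = 34900.
η = (ΔQ/Q̄) ÷ (ΔI/Ī) = (-134.3/465.15) ÷ (-10800/34900) = 0.933.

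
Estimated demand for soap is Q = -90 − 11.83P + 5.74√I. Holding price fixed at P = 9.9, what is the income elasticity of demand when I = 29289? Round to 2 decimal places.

0.63

At P = 9.9, I = 29289: Q = 775.228.
Holding P constant, ∂Q/∂I = 5.74/(2√I) = 0.0167699.
η_I = (∂Q/∂I)·(I/Q) = 0.0167699 × (29289/775.228) = 0.63.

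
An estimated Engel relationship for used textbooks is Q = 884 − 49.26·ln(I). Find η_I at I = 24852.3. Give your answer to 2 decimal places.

At I = 24852.3: Q = 385.454.
dQ/dI = -49.26/I = -0.00198211 at this income.
η = (dQ/dI)·(I/Q) = -0.00198211 × (24852.3/385.454) = -0.13.

-0.13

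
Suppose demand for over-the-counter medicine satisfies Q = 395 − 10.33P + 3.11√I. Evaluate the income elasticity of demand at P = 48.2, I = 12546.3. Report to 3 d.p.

0.710

At P = 48.2, I = 12546.3: Q = 245.446.
Holding P constant, ∂Q/∂I = 3.11/(2√I) = 0.0138827.
η_I = (∂Q/∂I)·(I/Q) = 0.0138827 × (12546.3/245.446) = 0.710.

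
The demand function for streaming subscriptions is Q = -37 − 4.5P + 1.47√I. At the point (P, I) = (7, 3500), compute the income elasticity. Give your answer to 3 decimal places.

2.355

At P = 7, I = 3500: Q = 18.466.
Holding P constant, ∂Q/∂I = 1.47/(2√I) = 0.0124238.
η_I = (∂Q/∂I)·(I/Q) = 0.0124238 × (3500/18.466) = 2.355.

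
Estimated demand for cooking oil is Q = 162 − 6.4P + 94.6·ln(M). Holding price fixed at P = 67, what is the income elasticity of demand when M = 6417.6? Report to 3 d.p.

0.168

At P = 67, M = 6417.6: Q = 562.539.
Holding P constant, ∂Q/∂M = 94.6/M = 0.0147407.
η_M = (∂Q/∂M)·(M/Q) = 0.0147407 × (6417.6/562.539) = 0.168.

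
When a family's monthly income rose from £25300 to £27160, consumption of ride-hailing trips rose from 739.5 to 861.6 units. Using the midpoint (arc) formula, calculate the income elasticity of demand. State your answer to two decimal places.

2.15

ΔQ = 861.6 − 739.5 = 122.1; midpoint Q̄ = (739.5 + 861.6)/2 = 800.55.
ΔI = 27160 − 25300 = 1860; midpoint Ī = (25300 + 27160)/2 = 26230.
η = (ΔQ/Q̄) ÷ (ΔI/Ī) = (122.1/800.55) ÷ (1860/26230) = 2.15.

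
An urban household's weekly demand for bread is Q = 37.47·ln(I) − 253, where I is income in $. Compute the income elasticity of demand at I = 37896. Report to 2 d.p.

At I = 37896: Q = 142.031.
dQ/dI = 37.47/I = 0.000988759 at this income.
η = (dQ/dI)·(I/Q) = 0.000988759 × (37896/142.031) = 0.26.

0.26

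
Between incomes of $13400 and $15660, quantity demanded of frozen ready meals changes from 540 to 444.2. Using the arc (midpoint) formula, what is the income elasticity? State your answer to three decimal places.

-1.252

ΔQ = 444.2 − 540 = -95.8; midpoint Q̄ = (540 + 444.2)/2 = 492.1.
ΔI = 15660 − 13400 = 2260; midpoint Ī = (13400 + 15660)/2 = 14530.
η = (ΔQ/Q̄) ÷ (ΔI/Ī) = (-95.8/492.1) ÷ (2260/14530) = -1.252.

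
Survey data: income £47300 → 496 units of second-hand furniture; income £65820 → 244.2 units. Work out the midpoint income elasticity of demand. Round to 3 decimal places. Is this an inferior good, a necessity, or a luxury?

ΔQ = 244.2 − 496 = -251.8; midpoint Q̄ = (496 + 244.2)/2 = 370.1.
ΔI = 65820 − 47300 = 18520; midpoint Ī = (47300 + 65820)/2 = 56560.
η = (ΔQ/Q̄) ÷ (ΔI/Ī) = (-251.8/370.1) ÷ (18520/56560) = -2.078.
η < 0 ⇒ inferior good.

-2.078 (inferior good)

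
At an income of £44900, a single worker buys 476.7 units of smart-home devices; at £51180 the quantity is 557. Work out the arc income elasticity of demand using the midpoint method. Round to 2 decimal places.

ΔQ = 557 − 476.7 = 80.3; midpoint Q̄ = (476.7 + 557)/2 = 516.85.
ΔI = 51180 − 44900 = 6280; midpoint Ī = (44900 + 51180)/2 = 48040.
η = (ΔQ/Q̄) ÷ (ΔI/Ī) = (80.3/516.85) ÷ (6280/48040) = 1.19.

1.19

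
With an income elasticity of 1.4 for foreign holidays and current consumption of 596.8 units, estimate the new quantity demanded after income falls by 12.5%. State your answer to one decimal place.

492.4

%ΔQ ≈ η × %ΔI = 1.4 × (-12.5%) = -17.5%.
New Q ≈ 596.8 × (1 − 0.175) = 492.4.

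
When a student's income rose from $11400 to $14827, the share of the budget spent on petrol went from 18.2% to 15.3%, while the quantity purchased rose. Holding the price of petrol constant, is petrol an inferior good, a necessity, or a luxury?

necessity

Quantity rises but the budget share falls as income rises, so 0 < η < 1.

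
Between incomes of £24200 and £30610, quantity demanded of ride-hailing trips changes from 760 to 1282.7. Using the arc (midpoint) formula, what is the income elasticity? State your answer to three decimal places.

ΔQ = 1282.7 − 760 = 522.7; midpoint Q̄ = (760 + 1282.7)/2 = 1021.35.
ΔI = 30610 − 24200 = 6410; midpoint Ī = (24200 + 30610)/2 = 27405.
η = (ΔQ/Q̄) ÷ (ΔI/Ī) = (522.7/1021.35) ÷ (6410/27405) = 2.188.

2.188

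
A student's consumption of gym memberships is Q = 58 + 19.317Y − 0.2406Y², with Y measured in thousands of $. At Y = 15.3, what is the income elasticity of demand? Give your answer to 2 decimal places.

At Y = 15.3: Q = 297.2280.
dQ/dY = 19.317 − 0.4812Y = 11.95464.
η = (dQ/dY)·(Y/Q) = 11.95464 × (15.3/297.2280) = 0.62.

0.62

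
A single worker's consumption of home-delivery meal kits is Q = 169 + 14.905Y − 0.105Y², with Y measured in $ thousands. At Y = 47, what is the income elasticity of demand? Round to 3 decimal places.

0.371

At Y = 47: Q = 637.5900.
dQ/dY = 14.905 − 0.21Y = 5.03500.
η = (dQ/dY)·(Y/Q) = 5.03500 × (47/637.5900) = 0.371.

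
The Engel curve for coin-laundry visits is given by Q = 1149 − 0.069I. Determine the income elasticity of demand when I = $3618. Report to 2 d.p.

At I = 3618: Q = 899.358.
dQ/dI = −0.069.
η = (dQ/dI)·(I/Q) = -0.069 × (3618/899.358) = -0.28.

-0.28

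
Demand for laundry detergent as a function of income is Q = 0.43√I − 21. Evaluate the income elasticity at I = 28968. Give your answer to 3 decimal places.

At I = 28968: Q = 52.186.
dQ/dI = 0.43/(2√I) = 0.00126322 at this income.
η = (dQ/dI)·(I/Q) = 0.00126322 × (28968/52.186) = 0.701.

0.701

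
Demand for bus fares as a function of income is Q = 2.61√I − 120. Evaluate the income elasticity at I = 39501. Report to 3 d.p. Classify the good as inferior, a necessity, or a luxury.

0.650 (necessity)

At I = 39501: Q = 398.734.
dQ/dI = 2.61/(2√I) = 0.00656608 at this income.
η = (dQ/dI)·(I/Q) = 0.00656608 × (39501/398.734) = 0.650.
Since 0 < η < 1, the good is a necessity.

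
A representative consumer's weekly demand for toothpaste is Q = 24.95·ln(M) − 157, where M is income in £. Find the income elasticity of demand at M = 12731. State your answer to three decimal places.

At M = 12731: Q = 78.822.
dQ/dM = 24.95/M = 0.00195978 at this income.
η = (dQ/dM)·(M/Q) = 0.00195978 × (12731/78.822) = 0.317.

0.317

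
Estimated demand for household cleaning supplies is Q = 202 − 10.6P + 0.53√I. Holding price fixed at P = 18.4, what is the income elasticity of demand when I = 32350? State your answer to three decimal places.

0.466

At P = 18.4, I = 32350: Q = 102.286.
Holding P constant, ∂Q/∂I = 0.53/(2√I) = 0.00147336.
η_I = (∂Q/∂I)·(I/Q) = 0.00147336 × (32350/102.286) = 0.466.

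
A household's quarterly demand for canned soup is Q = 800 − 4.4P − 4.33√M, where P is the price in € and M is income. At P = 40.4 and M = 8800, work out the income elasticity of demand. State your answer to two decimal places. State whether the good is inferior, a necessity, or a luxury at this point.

At P = 40.4, M = 8800: Q = 216.050.
Holding P constant, ∂Q/∂M = -4.33/(2√M) = -0.023079.
η_M = (∂Q/∂M)·(M/Q) = -0.023079 × (8800/216.050) = -0.94.
Since η < 0, this is an inferior good.

-0.94 (inferior good)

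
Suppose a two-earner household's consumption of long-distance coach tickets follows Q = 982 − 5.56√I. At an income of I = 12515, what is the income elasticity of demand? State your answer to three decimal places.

-0.864

At I = 12515: Q = 360.000.
dQ/dI = -5.56/(2√I) = -0.0248502 at this income.
η = (dQ/dI)·(I/Q) = -0.0248502 × (12515/360.000) = -0.864.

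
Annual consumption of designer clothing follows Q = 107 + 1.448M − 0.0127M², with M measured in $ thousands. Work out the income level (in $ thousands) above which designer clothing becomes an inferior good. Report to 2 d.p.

57.01

dQ/dM = 1.448 − 0.0254M.
The good is inferior where dQ/dM < 0. Setting dQ/dM = 0 gives M = 1.448 / 0.0254 = 57.01.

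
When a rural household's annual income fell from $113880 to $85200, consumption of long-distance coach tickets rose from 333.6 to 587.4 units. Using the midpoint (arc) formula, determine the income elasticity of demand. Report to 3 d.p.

-1.913

ΔQ = 587.4 − 333.6 = 253.8; midpoint Q̄ = (333.6 + 587.4)/2 = 460.5.
ΔI = 85200 − 113880 = -28680; midpoint Ī = (113880 + 85200)/2 = 99540.
η = (ΔQ/Q̄) ÷ (ΔI/Ī) = (253.8/460.5) ÷ (-28680/99540) = -1.913.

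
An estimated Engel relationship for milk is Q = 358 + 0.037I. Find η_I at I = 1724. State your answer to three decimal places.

0.151

At I = 1724: Q = 421.788.
dQ/dI = 0.037.
η = (dQ/dI)·(I/Q) = 0.037 × (1724/421.788) = 0.151.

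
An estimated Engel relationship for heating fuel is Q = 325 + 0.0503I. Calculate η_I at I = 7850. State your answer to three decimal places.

At I = 7850: Q = 719.855.
dQ/dI = 0.0503.
η = (dQ/dI)·(I/Q) = 0.0503 × (7850/719.855) = 0.549.

0.549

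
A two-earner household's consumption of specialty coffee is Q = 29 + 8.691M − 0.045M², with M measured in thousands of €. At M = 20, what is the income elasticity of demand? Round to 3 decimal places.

At M = 20: Q = 184.8200.
dQ/dM = 8.691 − 0.09M = 6.89100.
η = (dQ/dM)·(M/Q) = 6.89100 × (20/184.8200) = 0.746.

0.746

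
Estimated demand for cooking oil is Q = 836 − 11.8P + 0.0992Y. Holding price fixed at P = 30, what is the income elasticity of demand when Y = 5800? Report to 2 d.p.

At P = 30, Y = 5800: Q = 1057.360.
Holding P constant, ∂Q/∂Y = 0.0992.
η_Y = (∂Q/∂Y)·(Y/Q) = 0.0992 × (5800/1057.360) = 0.54.

0.54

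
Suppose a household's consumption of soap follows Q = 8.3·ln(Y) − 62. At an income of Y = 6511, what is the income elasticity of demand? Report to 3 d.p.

At Y = 6511: Q = 10.884.
dQ/dY = 8.3/Y = 0.00127477 at this income.
η = (dQ/dY)·(Y/Q) = 0.00127477 × (6511/10.884) = 0.763.

0.763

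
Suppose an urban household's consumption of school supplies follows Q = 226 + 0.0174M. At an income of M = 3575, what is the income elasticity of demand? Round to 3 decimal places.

At M = 3575: Q = 288.205.
dQ/dM = 0.0174.
η = (dQ/dM)·(M/Q) = 0.0174 × (3575/288.205) = 0.216.

0.216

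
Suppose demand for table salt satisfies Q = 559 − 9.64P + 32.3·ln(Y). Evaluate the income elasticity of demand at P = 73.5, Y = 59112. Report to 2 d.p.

0.16

At P = 73.5, Y = 59112: Q = 205.346.
Holding P constant, ∂Q/∂Y = 32.3/Y = 0.00054642.
η_Y = (∂Q/∂Y)·(Y/Q) = 0.00054642 × (59112/205.346) = 0.16.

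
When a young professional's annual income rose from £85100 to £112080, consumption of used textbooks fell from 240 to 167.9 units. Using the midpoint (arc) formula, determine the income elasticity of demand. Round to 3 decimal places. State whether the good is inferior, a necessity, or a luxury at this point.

-1.292 (inferior good)

ΔQ = 167.9 − 240 = -72.1; midpoint Q̄ = (240 + 167.9)/2 = 203.95.
ΔI = 112080 − 85100 = 26980; midpoint Ī = (85100 + 112080)/2 = 98590.
η = (ΔQ/Q̄) ÷ (ΔI/Ī) = (-72.1/203.95) ÷ (26980/98590) = -1.292.
η < 0 ⇒ inferior good.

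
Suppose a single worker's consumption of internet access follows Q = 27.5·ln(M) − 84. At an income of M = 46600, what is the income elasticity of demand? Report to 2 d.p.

0.13

At M = 46600: Q = 211.607.
dQ/dM = 27.5/M = 0.000590129 at this income.
η = (dQ/dM)·(M/Q) = 0.000590129 × (46600/211.607) = 0.13.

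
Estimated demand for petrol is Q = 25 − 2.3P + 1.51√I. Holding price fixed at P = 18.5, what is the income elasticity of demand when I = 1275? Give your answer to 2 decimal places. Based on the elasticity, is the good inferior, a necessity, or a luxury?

0.74 (necessity)

At P = 18.5, I = 1275: Q = 36.368.
Holding P constant, ∂Q/∂I = 1.51/(2√I) = 0.0211442.
η_I = (∂Q/∂I)·(I/Q) = 0.0211442 × (1275/36.368) = 0.74.
Since 0 < η < 1, this is a necessity.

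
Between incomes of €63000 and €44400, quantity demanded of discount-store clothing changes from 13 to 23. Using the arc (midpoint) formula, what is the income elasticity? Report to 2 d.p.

-1.60

ΔQ = 23 − 13 = 10; midpoint Q̄ = (13 + 23)/2 = 18.
ΔI = 44400 − 63000 = -18600; midpoint Ī = (63000 + 44400)/2 = 53700.
η = (ΔQ/Q̄) ÷ (ΔI/Ī) = (10/18) ÷ (-18600/53700) = -1.60.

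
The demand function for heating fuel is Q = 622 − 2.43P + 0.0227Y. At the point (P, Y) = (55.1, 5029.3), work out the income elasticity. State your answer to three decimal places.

0.190

At P = 55.1, Y = 5029.3: Q = 602.272.
Holding P constant, ∂Q/∂Y = 0.0227.
η_Y = (∂Q/∂Y)·(Y/Q) = 0.0227 × (5029.3/602.272) = 0.190.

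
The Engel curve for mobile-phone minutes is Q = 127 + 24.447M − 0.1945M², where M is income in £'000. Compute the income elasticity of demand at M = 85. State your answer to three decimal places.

At M = 85: Q = 799.7325.
dQ/dM = 24.447 − 0.389M = -8.61800.
η = (dQ/dM)·(M/Q) = -8.61800 × (85/799.7325) = -0.916.

-0.916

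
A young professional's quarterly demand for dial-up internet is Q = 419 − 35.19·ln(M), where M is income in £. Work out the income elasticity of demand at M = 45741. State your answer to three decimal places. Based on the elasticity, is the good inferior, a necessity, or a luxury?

At M = 45741: Q = 41.385.
dQ/dM = -35.19/M = -0.000769332 at this income.
η = (dQ/dM)·(M/Q) = -0.000769332 × (45741/41.385) = -0.850.
Since η < 0, the good is an inferior good.

-0.850 (inferior good)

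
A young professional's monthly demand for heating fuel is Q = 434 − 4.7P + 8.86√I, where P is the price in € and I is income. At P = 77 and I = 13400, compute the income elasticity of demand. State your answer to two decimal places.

At P = 77, I = 13400: Q = 1097.719.
Holding P constant, ∂Q/∂I = 8.86/(2√I) = 0.0382694.
η_I = (∂Q/∂I)·(I/Q) = 0.0382694 × (13400/1097.719) = 0.47.

0.47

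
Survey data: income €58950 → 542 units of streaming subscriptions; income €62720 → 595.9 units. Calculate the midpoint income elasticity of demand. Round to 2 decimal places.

ΔQ = 595.9 − 542 = 53.9; midpoint Q̄ = (542 + 595.9)/2 = 568.95.
ΔI = 62720 − 58950 = 3770; midpoint Ī = (58950 + 62720)/2 = 60835.
η = (ΔQ/Q̄) ÷ (ΔI/Ī) = (53.9/568.95) ÷ (3770/60835) = 1.53.

1.53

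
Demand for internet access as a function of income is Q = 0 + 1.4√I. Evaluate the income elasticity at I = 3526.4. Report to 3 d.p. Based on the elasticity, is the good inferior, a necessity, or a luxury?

At I = 3526.4: Q = 83.137.
dQ/dI = 1.4/(2√I) = 0.0117878 at this income.
η = (dQ/dI)·(I/Q) = 0.0117878 × (3526.4/83.137) = 0.500.
Since 0 < η < 1, the good is a necessity.

0.500 (necessity)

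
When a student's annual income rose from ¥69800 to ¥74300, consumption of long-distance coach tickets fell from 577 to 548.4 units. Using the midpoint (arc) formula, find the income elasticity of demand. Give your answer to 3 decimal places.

ΔQ = 548.4 − 577 = -28.6; midpoint Q̄ = (577 + 548.4)/2 = 562.7.
ΔI = 74300 − 69800 = 4500; midpoint Ī = (69800 + 74300)/2 = 72050.
η = (ΔQ/Q̄) ÷ (ΔI/Ī) = (-28.6/562.7) ÷ (4500/72050) = -0.814.

-0.814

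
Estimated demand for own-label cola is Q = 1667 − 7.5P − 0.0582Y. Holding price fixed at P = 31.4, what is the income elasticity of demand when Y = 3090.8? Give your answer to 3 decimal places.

-0.144

At P = 31.4, Y = 3090.8: Q = 1251.615.
Holding P constant, ∂Q/∂Y = −0.0582.
η_Y = (∂Q/∂Y)·(Y/Q) = -0.0582 × (3090.8/1251.615) = -0.144.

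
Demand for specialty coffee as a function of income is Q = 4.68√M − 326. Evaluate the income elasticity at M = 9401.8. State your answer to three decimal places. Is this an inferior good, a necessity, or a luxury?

At M = 9401.8: Q = 127.786.
dQ/dM = 4.68/(2√M) = 0.0241329 at this income.
η = (dQ/dM)·(M/Q) = 0.0241329 × (9401.8/127.786) = 1.776.
Since η > 1, the good is a luxury.

1.776 (luxury)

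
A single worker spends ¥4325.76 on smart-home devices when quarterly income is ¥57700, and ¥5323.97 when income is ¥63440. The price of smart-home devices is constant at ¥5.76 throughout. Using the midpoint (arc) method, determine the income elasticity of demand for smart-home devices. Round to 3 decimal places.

2.183

With a constant price, Q₁ = 4325.76/5.76 = 751.000 and Q₂ = 5323.97/5.76 = 924.300 (equivalently, work directly with expenditure since P cancels).
Midpoint %ΔQ = (5323.97 − 4325.76)/4824.87 = 0.20689; midpoint %ΔI = (63440 − 57700)/60570 = 0.09477.
η = 0.20689 / 0.09477 = 2.183.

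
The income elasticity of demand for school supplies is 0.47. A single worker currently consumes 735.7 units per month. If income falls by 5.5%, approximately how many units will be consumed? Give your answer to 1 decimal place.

716.7

%ΔQ ≈ η × %ΔI = 0.47 × (-5.5%) = -2.585%.
New Q ≈ 735.7 × (1 − 0.02585) = 716.7.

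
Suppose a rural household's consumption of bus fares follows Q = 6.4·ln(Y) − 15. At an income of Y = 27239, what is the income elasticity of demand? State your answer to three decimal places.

0.127

At Y = 27239: Q = 50.359.
dQ/dY = 6.4/Y = 0.000234957 at this income.
η = (dQ/dY)·(Y/Q) = 0.000234957 × (27239/50.359) = 0.127.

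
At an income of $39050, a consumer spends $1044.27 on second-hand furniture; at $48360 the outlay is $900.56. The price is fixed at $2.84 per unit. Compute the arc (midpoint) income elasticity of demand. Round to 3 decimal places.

With a constant price, Q₁ = 1044.27/2.84 = 367.701 and Q₂ = 900.56/2.84 = 317.099 (equivalently, work directly with expenditure since P cancels).
Midpoint %ΔQ = (900.56 − 1044.27)/972.42 = -0.14779; midpoint %ΔI = (48360 − 39050)/43705 = 0.21302.
η = -0.14779 / 0.21302 = -0.694.

-0.694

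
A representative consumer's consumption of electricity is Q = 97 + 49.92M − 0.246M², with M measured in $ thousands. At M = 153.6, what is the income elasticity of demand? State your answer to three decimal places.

-2.009

At M = 153.6: Q = 1960.8438.
dQ/dM = 49.92 − 0.492M = -25.65120.
η = (dQ/dM)·(M/Q) = -25.65120 × (153.6/1960.8438) = -2.009.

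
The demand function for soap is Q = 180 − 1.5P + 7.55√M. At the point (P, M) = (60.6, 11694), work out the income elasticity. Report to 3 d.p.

At P = 60.6, M = 11694: Q = 905.548.
Holding P constant, ∂Q/∂M = 7.55/(2√M) = 0.0349088.
η_M = (∂Q/∂M)·(M/Q) = 0.0349088 × (11694/905.548) = 0.451.

0.451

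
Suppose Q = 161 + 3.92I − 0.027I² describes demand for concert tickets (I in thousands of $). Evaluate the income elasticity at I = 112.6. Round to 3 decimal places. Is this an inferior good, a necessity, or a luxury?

At I = 112.6: Q = 260.0655.
dQ/dI = 3.92 − 0.054I = -2.16040.
η = (dQ/dI)·(I/Q) = -2.16040 × (112.6/260.0655) = -0.935.
η < 0 ⇒ inferior good.

-0.935 (inferior good)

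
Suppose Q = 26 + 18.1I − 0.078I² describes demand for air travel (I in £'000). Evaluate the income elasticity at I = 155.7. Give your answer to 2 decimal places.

At I = 155.7: Q = 953.2558.
dQ/dI = 18.1 − 0.156I = -6.18920.
η = (dQ/dI)·(I/Q) = -6.18920 × (155.7/953.2558) = -1.01.

-1.01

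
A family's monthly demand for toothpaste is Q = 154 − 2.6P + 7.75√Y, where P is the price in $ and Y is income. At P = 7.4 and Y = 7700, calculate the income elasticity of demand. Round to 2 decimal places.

At P = 7.4, Y = 7700: Q = 814.820.
Holding P constant, ∂Q/∂Y = 7.75/(2√Y) = 0.0441597.
η_Y = (∂Q/∂Y)·(Y/Q) = 0.0441597 × (7700/814.820) = 0.42.

0.42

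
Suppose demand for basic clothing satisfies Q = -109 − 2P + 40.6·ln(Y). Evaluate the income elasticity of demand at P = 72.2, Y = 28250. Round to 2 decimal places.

At P = 72.2, Y = 28250: Q = 162.703.
Holding P constant, ∂Q/∂Y = 40.6/Y = 0.00143717.
η_Y = (∂Q/∂Y)·(Y/Q) = 0.00143717 × (28250/162.703) = 0.25.

0.25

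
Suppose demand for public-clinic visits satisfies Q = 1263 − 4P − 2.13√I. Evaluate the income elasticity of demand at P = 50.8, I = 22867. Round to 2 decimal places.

At P = 50.8, I = 22867: Q = 737.705.
Holding P constant, ∂Q/∂I = -2.13/(2√I) = -0.00704279.
η_I = (∂Q/∂I)·(I/Q) = -0.00704279 × (22867/737.705) = -0.22.

-0.22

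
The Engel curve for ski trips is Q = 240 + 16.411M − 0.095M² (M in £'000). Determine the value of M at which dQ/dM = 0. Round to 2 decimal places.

86.37

dQ/dM = 16.411 − 0.19M.
The good is inferior where dQ/dM < 0. Setting dQ/dM = 0 gives M = 16.411 / 0.19 = 86.37.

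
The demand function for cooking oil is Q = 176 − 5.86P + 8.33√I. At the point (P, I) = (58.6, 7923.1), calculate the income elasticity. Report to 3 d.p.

At P = 58.6, I = 7923.1: Q = 574.072.
Holding P constant, ∂Q/∂I = 8.33/(2√I) = 0.0467916.
η_I = (∂Q/∂I)·(I/Q) = 0.0467916 × (7923.1/574.072) = 0.646.

0.646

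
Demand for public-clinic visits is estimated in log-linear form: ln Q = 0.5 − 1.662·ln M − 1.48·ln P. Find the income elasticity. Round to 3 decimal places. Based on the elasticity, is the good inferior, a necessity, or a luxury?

In a log-linear demand, the coefficient on ln M is the income elasticity.
So η = -1.662.
η < 0 ⇒ inferior good.

-1.662 (inferior good)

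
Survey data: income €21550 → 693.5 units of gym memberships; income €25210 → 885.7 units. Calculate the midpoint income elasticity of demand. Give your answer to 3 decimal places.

1.555

ΔQ = 885.7 − 693.5 = 192.2; midpoint Q̄ = (693.5 + 885.7)/2 = 789.6.
ΔI = 25210 − 21550 = 3660; midpoint Ī = (21550 + 25210)/2 = 23380.
η = (ΔQ/Q̄) ÷ (ΔI/Ī) = (192.2/789.6) ÷ (3660/23380) = 1.555.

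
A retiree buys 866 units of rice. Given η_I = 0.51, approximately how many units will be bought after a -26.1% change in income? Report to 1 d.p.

%ΔQ ≈ η × %ΔI = 0.51 × (-26.1%) = -13.311%.
New Q ≈ 866 × (1 − 0.13311) = 750.7.

750.7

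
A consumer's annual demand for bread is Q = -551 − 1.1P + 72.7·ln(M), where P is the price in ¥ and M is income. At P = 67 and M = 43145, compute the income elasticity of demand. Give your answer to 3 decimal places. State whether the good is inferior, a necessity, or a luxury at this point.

0.481 (necessity)

At P = 67, M = 43145: Q = 151.178.
Holding P constant, ∂Q/∂M = 72.7/M = 0.00168502.
η_M = (∂Q/∂M)·(M/Q) = 0.00168502 × (43145/151.178) = 0.481.
Since 0 < η < 1, this is a necessity.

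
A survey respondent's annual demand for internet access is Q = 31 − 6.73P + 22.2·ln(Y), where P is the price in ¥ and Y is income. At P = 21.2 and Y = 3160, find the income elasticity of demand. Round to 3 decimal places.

0.330

At P = 21.2, Y = 3160: Q = 67.219.
Holding P constant, ∂Q/∂Y = 22.2/Y = 0.00702532.
η_Y = (∂Q/∂Y)·(Y/Q) = 0.00702532 × (3160/67.219) = 0.330.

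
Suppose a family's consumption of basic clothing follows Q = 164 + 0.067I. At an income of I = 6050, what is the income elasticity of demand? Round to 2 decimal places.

0.71

At I = 6050: Q = 569.350.
dQ/dI = 0.067.
η = (dQ/dI)·(I/Q) = 0.067 × (6050/569.350) = 0.71.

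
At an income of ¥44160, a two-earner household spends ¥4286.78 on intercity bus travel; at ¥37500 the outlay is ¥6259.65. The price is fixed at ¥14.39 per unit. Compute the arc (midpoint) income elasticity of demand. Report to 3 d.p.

With a constant price, Q₁ = 4286.78/14.39 = 297.900 and Q₂ = 6259.65/14.39 = 435.000 (equivalently, work directly with expenditure since P cancels).
Midpoint %ΔQ = (6259.65 − 4286.78)/5273.22 = 0.37413; midpoint %ΔI = (37500 − 44160)/40830 = -0.16312.
η = 0.37413 / -0.16312 = -2.294.

-2.294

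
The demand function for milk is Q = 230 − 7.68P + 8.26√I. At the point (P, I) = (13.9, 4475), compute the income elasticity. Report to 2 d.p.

At P = 13.9, I = 4475: Q = 675.804.
Holding P constant, ∂Q/∂I = 8.26/(2√I) = 0.0617381.
η_I = (∂Q/∂I)·(I/Q) = 0.0617381 × (4475/675.804) = 0.41.

0.41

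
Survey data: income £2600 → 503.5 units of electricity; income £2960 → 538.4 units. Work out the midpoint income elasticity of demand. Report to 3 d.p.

ΔQ = 538.4 − 503.5 = 34.9; midpoint Q̄ = (503.5 + 538.4)/2 = 520.95.
ΔI = 2960 − 2600 = 360; midpoint Ī = (2600 + 2960)/2 = 2780.
η = (ΔQ/Q̄) ÷ (ΔI/Ī) = (34.9/520.95) ÷ (360/2780) = 0.517.

0.517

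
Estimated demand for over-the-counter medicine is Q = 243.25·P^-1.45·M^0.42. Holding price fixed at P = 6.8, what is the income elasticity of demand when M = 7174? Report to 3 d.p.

0.420

For a multiplicative demand Q = A·P^α·M^β, the income elasticity is β everywhere.
Here β = 0.42, so η = 0.420.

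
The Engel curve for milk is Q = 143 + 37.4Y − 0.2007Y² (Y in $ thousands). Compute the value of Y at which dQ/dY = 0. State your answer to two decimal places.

93.17

dQ/dY = 37.4 − 0.4014Y.
The good is inferior where dQ/dY < 0. Setting dQ/dY = 0 gives Y = 37.4 / 0.4014 = 93.17.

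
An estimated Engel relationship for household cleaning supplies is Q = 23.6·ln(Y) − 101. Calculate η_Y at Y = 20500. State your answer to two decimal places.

At Y = 20500: Q = 133.305.
dQ/dY = 23.6/Y = 0.00115122 at this income.
η = (dQ/dY)·(Y/Q) = 0.00115122 × (20500/133.305) = 0.18.

0.18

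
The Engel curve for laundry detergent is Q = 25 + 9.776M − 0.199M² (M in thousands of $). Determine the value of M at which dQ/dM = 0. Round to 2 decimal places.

dQ/dM = 9.776 − 0.398M.
The good is inferior where dQ/dM < 0. Setting dQ/dM = 0 gives M = 9.776 / 0.398 = 24.56.

24.56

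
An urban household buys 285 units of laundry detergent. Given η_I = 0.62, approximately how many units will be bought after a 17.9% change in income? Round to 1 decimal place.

%ΔQ ≈ η × %ΔI = 0.62 × 17.9% = 11.098%.
New Q ≈ 285 × (1 + 0.11098) = 316.6.

316.6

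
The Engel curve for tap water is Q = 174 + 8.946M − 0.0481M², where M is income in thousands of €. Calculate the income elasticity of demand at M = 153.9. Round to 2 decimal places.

At M = 153.9: Q = 411.5308.
dQ/dM = 8.946 − 0.0962M = -5.85918.
η = (dQ/dM)·(M/Q) = -5.85918 × (153.9/411.5308) = -2.19.

-2.19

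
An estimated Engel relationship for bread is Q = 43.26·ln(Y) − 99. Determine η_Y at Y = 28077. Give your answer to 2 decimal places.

At Y = 28077: Q = 344.099.
dQ/dY = 43.26/Y = 0.00154076 at this income.
η = (dQ/dY)·(Y/Q) = 0.00154076 × (28077/344.099) = 0.13.

0.13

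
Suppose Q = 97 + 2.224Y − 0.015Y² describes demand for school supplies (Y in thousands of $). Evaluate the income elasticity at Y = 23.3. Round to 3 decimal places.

At Y = 23.3: Q = 140.6759.
dQ/dY = 2.224 − 0.03Y = 1.52500.
η = (dQ/dY)·(Y/Q) = 1.52500 × (23.3/140.6759) = 0.253.

0.253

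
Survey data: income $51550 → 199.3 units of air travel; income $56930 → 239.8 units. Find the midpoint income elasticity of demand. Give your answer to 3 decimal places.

1.860

ΔQ = 239.8 − 199.3 = 40.5; midpoint Q̄ = (199.3 + 239.8)/2 = 219.55.
ΔI = 56930 − 51550 = 5380; midpoint Ī = (51550 + 56930)/2 = 54240.
η = (ΔQ/Q̄) ÷ (ΔI/Ī) = (40.5/219.55) ÷ (5380/54240) = 1.860.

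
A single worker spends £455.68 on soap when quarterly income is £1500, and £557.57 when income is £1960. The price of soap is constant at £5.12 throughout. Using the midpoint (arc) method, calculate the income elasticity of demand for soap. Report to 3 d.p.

With a constant price, Q₁ = 455.68/5.12 = 89.000 and Q₂ = 557.57/5.12 = 108.900 (equivalently, work directly with expenditure since P cancels).
Midpoint %ΔQ = (557.57 − 455.68)/506.63 = 0.20112; midpoint %ΔI = (1960 − 1500)/1730 = 0.26590.
η = 0.20112 / 0.26590 = 0.756.

0.756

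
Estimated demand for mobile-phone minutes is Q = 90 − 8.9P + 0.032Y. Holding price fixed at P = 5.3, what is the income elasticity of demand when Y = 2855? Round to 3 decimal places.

At P = 5.3, Y = 2855: Q = 134.190.
Holding P constant, ∂Q/∂Y = 0.032.
η_Y = (∂Q/∂Y)·(Y/Q) = 0.032 × (2855/134.190) = 0.681.

0.681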